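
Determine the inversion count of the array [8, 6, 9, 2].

Finding inversions in [8, 6, 9, 2]:

(0, 1): arr[0]=8 > arr[1]=6
(0, 3): arr[0]=8 > arr[3]=2
(1, 3): arr[1]=6 > arr[3]=2
(2, 3): arr[2]=9 > arr[3]=2

Total inversions: 4

The array has 4 inversion(s): (0,1), (0,3), (1,3), (2,3). Each pair (i,j) satisfies i < j and arr[i] > arr[j].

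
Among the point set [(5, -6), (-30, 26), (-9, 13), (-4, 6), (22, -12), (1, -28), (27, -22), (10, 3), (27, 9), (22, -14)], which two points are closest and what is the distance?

Computing all pairwise distances among 10 points:

d((5, -6), (-30, 26)) = 47.4236
d((5, -6), (-9, 13)) = 23.6008
d((5, -6), (-4, 6)) = 15.0
d((5, -6), (22, -12)) = 18.0278
d((5, -6), (1, -28)) = 22.3607
d((5, -6), (27, -22)) = 27.2029
d((5, -6), (10, 3)) = 10.2956
d((5, -6), (27, 9)) = 26.6271
d((5, -6), (22, -14)) = 18.7883
d((-30, 26), (-9, 13)) = 24.6982
d((-30, 26), (-4, 6)) = 32.8024
d((-30, 26), (22, -12)) = 64.405
d((-30, 26), (1, -28)) = 62.2656
d((-30, 26), (27, -22)) = 74.5185
d((-30, 26), (10, 3)) = 46.1411
d((-30, 26), (27, 9)) = 59.4811
d((-30, 26), (22, -14)) = 65.6049
d((-9, 13), (-4, 6)) = 8.6023
d((-9, 13), (22, -12)) = 39.8246
d((-9, 13), (1, -28)) = 42.2019
d((-9, 13), (27, -22)) = 50.2096
d((-9, 13), (10, 3)) = 21.4709
d((-9, 13), (27, 9)) = 36.2215
d((-9, 13), (22, -14)) = 41.1096
d((-4, 6), (22, -12)) = 31.6228
d((-4, 6), (1, -28)) = 34.3657
d((-4, 6), (27, -22)) = 41.7732
d((-4, 6), (10, 3)) = 14.3178
d((-4, 6), (27, 9)) = 31.1448
d((-4, 6), (22, -14)) = 32.8024
d((22, -12), (1, -28)) = 26.4008
d((22, -12), (27, -22)) = 11.1803
d((22, -12), (10, 3)) = 19.2094
d((22, -12), (27, 9)) = 21.587
d((22, -12), (22, -14)) = 2.0 <-- minimum
d((1, -28), (27, -22)) = 26.6833
d((1, -28), (10, 3)) = 32.28
d((1, -28), (27, 9)) = 45.2217
d((1, -28), (22, -14)) = 25.2389
d((27, -22), (10, 3)) = 30.2324
d((27, -22), (27, 9)) = 31.0
d((27, -22), (22, -14)) = 9.434
d((10, 3), (27, 9)) = 18.0278
d((10, 3), (22, -14)) = 20.8087
d((27, 9), (22, -14)) = 23.5372

Closest pair: (22, -12) and (22, -14) with distance 2.0

The closest pair is (22, -12) and (22, -14) with Euclidean distance 2.0. For 10 points, brute-force pairwise comparison is shown above. For large n, the divide-and-conquer algorithm (sort by x, recurse on halves, check the dividing strip) achieves O(n log n).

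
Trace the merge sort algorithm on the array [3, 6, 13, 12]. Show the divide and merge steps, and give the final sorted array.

Merge sort trace:

Split: [3, 6, 13, 12] -> [3, 6] and [13, 12]
  Split: [3, 6] -> [3] and [6]
  Merge: [3] + [6] -> [3, 6]
  Split: [13, 12] -> [13] and [12]
  Merge: [13] + [12] -> [12, 13]
Merge: [3, 6] + [12, 13] -> [3, 6, 12, 13]

Final sorted array: [3, 6, 12, 13]

The merge sort proceeds by recursively splitting the array and merging sorted halves.
After all merges, the sorted array is [3, 6, 12, 13].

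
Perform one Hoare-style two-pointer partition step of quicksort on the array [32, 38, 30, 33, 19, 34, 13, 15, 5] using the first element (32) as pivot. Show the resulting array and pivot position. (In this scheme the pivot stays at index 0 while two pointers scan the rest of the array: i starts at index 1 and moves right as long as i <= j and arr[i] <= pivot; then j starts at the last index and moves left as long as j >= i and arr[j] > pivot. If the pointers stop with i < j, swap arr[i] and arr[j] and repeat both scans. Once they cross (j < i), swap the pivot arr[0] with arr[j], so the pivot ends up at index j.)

Hoare-style two-pointer partition with pivot = 32:

Initial array: [32, 38, 30, 33, 19, 34, 13, 15, 5]

Pointers start at i = 1, j = 8.
i stops at index 1 (arr[1]=38 > 32), j stops at index 8 (arr[8]=5 <= 32): swap arr[1] and arr[8], array becomes [32, 5, 30, 33, 19, 34, 13, 15, 38]
i stops at index 3 (arr[3]=33 > 32), j stops at index 7 (arr[7]=15 <= 32): swap arr[3] and arr[7], array becomes [32, 5, 30, 15, 19, 34, 13, 33, 38]
i stops at index 5 (arr[5]=34 > 32), j stops at index 6 (arr[6]=13 <= 32): swap arr[5] and arr[6], array becomes [32, 5, 30, 15, 19, 13, 34, 33, 38]
i ends at 6, j ends at 5: the pointers have crossed (j < i), so scanning stops.

Swap pivot arr[0] with arr[5] to place pivot at position 5: [13, 5, 30, 15, 19, 32, 34, 33, 38]
Pivot position: 5

After partitioning with pivot 32, the array becomes [13, 5, 30, 15, 19, 32, 34, 33, 38]. The pivot is placed at index 5. All elements to the left of the pivot are <= 32, and all elements to the right are > 32.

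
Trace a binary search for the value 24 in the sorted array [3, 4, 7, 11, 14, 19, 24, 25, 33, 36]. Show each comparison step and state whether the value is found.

Binary search for 24 in [3, 4, 7, 11, 14, 19, 24, 25, 33, 36]:

lo=0, hi=9, mid=4, arr[mid]=14 -> 14 < 24, search right half
lo=5, hi=9, mid=7, arr[mid]=25 -> 25 > 24, search left half
lo=5, hi=6, mid=5, arr[mid]=19 -> 19 < 24, search right half
lo=6, hi=6, mid=6, arr[mid]=24 -> Found target at index 6!

Binary search finds 24 at index 6 after 4 comparisons. The search repeatedly halves the search space by comparing with the middle element.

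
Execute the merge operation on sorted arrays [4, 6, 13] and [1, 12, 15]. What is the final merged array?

Merging process:

Compare 4 vs 1: take 1 from right. Merged: [1]
Compare 4 vs 12: take 4 from left. Merged: [1, 4]
Compare 6 vs 12: take 6 from left. Merged: [1, 4, 6]
Compare 13 vs 12: take 12 from right. Merged: [1, 4, 6, 12]
Compare 13 vs 15: take 13 from left. Merged: [1, 4, 6, 12, 13]
Append remaining from right: [15]. Merged: [1, 4, 6, 12, 13, 15]

Final merged array: [1, 4, 6, 12, 13, 15]
Total comparisons: 5

The merged array is [1, 4, 6, 12, 13, 15], requiring 5 comparisons. The merge step runs in O(n) time where n is the total number of elements.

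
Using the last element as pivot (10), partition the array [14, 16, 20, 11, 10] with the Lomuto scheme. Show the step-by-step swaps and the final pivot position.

Lomuto partition with pivot = 10:

Initial array: [14, 16, 20, 11, 10]

arr[0]=14 > 10: no swap
arr[1]=16 > 10: no swap
arr[2]=20 > 10: no swap
arr[3]=11 > 10: no swap

Place pivot at position 0: [10, 16, 20, 11, 14]
Pivot position: 0

After partitioning with pivot 10, the array becomes [10, 16, 20, 11, 14]. The pivot is placed at index 0. All elements to the left of the pivot are <= 10, and all elements to the right are > 10.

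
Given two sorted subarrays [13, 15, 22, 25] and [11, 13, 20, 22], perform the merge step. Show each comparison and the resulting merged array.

Merging process:

Compare 13 vs 11: take 11 from right. Merged: [11]
Compare 13 vs 13: take 13 from left. Merged: [11, 13]
Compare 15 vs 13: take 13 from right. Merged: [11, 13, 13]
Compare 15 vs 20: take 15 from left. Merged: [11, 13, 13, 15]
Compare 22 vs 20: take 20 from right. Merged: [11, 13, 13, 15, 20]
Compare 22 vs 22: take 22 from left. Merged: [11, 13, 13, 15, 20, 22]
Compare 25 vs 22: take 22 from right. Merged: [11, 13, 13, 15, 20, 22, 22]
Append remaining from left: [25]. Merged: [11, 13, 13, 15, 20, 22, 22, 25]

Final merged array: [11, 13, 13, 15, 20, 22, 22, 25]
Total comparisons: 7

The merged array is [11, 13, 13, 15, 20, 22, 22, 25], requiring 7 comparisons. The merge step runs in O(n) time where n is the total number of elements.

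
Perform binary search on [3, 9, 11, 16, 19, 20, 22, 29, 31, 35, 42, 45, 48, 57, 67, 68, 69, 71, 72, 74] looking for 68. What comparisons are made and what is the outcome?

Binary search for 68 in [3, 9, 11, 16, 19, 20, 22, 29, 31, 35, 42, 45, 48, 57, 67, 68, 69, 71, 72, 74]:

lo=0, hi=19, mid=9, arr[mid]=35 -> 35 < 68, search right half
lo=10, hi=19, mid=14, arr[mid]=67 -> 67 < 68, search right half
lo=15, hi=19, mid=17, arr[mid]=71 -> 71 > 68, search left half
lo=15, hi=16, mid=15, arr[mid]=68 -> Found target at index 15!

Binary search finds 68 at index 15 after 4 comparisons. The search repeatedly halves the search space by comparing with the middle element.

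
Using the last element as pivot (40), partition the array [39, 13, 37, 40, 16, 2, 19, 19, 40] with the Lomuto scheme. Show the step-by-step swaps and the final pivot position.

Lomuto partition with pivot = 40:

Initial array: [39, 13, 37, 40, 16, 2, 19, 19, 40]

arr[0]=39 <= 40: swap with position 0, array becomes [39, 13, 37, 40, 16, 2, 19, 19, 40]
arr[1]=13 <= 40: swap with position 1, array becomes [39, 13, 37, 40, 16, 2, 19, 19, 40]
arr[2]=37 <= 40: swap with position 2, array becomes [39, 13, 37, 40, 16, 2, 19, 19, 40]
arr[3]=40 <= 40: swap with position 3, array becomes [39, 13, 37, 40, 16, 2, 19, 19, 40]
arr[4]=16 <= 40: swap with position 4, array becomes [39, 13, 37, 40, 16, 2, 19, 19, 40]
arr[5]=2 <= 40: swap with position 5, array becomes [39, 13, 37, 40, 16, 2, 19, 19, 40]
arr[6]=19 <= 40: swap with position 6, array becomes [39, 13, 37, 40, 16, 2, 19, 19, 40]
arr[7]=19 <= 40: swap with position 7, array becomes [39, 13, 37, 40, 16, 2, 19, 19, 40]

Place pivot at position 8: [39, 13, 37, 40, 16, 2, 19, 19, 40]
Pivot position: 8

After partitioning with pivot 40, the array becomes [39, 13, 37, 40, 16, 2, 19, 19, 40]. The pivot is placed at index 8. All elements to the left of the pivot are <= 40, and all elements to the right are > 40.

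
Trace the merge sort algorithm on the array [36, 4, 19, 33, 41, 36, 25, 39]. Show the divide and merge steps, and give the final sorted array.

Merge sort trace:

Split: [36, 4, 19, 33, 41, 36, 25, 39] -> [36, 4, 19, 33] and [41, 36, 25, 39]
  Split: [36, 4, 19, 33] -> [36, 4] and [19, 33]
    Split: [36, 4] -> [36] and [4]
    Merge: [36] + [4] -> [4, 36]
    Split: [19, 33] -> [19] and [33]
    Merge: [19] + [33] -> [19, 33]
  Merge: [4, 36] + [19, 33] -> [4, 19, 33, 36]
  Split: [41, 36, 25, 39] -> [41, 36] and [25, 39]
    Split: [41, 36] -> [41] and [36]
    Merge: [41] + [36] -> [36, 41]
    Split: [25, 39] -> [25] and [39]
    Merge: [25] + [39] -> [25, 39]
  Merge: [36, 41] + [25, 39] -> [25, 36, 39, 41]
Merge: [4, 19, 33, 36] + [25, 36, 39, 41] -> [4, 19, 25, 33, 36, 36, 39, 41]

Final sorted array: [4, 19, 25, 33, 36, 36, 39, 41]

The merge sort proceeds by recursively splitting the array and merging sorted halves.
After all merges, the sorted array is [4, 19, 25, 33, 36, 36, 39, 41].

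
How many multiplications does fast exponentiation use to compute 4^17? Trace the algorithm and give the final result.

Computing 4^17 by squaring (build up from 4^1; each line after the first costs one multiplication):

4^1 = 4
4^2 = (4^1)^2 = 4^2 = 16
4^4 = (4^2)^2 = 16^2 = 256
4^8 = (4^4)^2 = 256^2 = 65536
4^16 = (4^8)^2 = 65536^2 = 4294967296
4^17 = 4 * 4^16 = 4 * 4294967296 = 17179869184

Result: 17179869184
Multiplications needed: 5 (5 lines after 4^1)

4^17 = 17179869184. Using exponentiation by squaring, this requires 5 multiplications. The key idea: if the exponent is even, square the half-power; if odd, multiply by the base once.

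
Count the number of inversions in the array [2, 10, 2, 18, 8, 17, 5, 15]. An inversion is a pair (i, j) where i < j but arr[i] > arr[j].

Finding inversions in [2, 10, 2, 18, 8, 17, 5, 15]:

(1, 2): arr[1]=10 > arr[2]=2
(1, 4): arr[1]=10 > arr[4]=8
(1, 6): arr[1]=10 > arr[6]=5
(3, 4): arr[3]=18 > arr[4]=8
(3, 5): arr[3]=18 > arr[5]=17
(3, 6): arr[3]=18 > arr[6]=5
(3, 7): arr[3]=18 > arr[7]=15
(4, 6): arr[4]=8 > arr[6]=5
(5, 6): arr[5]=17 > arr[6]=5
(5, 7): arr[5]=17 > arr[7]=15

Total inversions: 10

The array has 10 inversion(s): (1,2), (1,4), (1,6), (3,4), (3,5), (3,6), (3,7), (4,6), (5,6), (5,7). Each pair (i,j) satisfies i < j and arr[i] > arr[j].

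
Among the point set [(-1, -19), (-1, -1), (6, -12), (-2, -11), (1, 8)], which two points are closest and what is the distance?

Computing all pairwise distances among 5 points:

d((-1, -19), (-1, -1)) = 18.0
d((-1, -19), (6, -12)) = 9.8995
d((-1, -19), (-2, -11)) = 8.0623 <-- minimum
d((-1, -19), (1, 8)) = 27.074
d((-1, -1), (6, -12)) = 13.0384
d((-1, -1), (-2, -11)) = 10.0499
d((-1, -1), (1, 8)) = 9.2195
d((6, -12), (-2, -11)) = 8.0623 <-- minimum
d((6, -12), (1, 8)) = 20.6155
d((-2, -11), (1, 8)) = 19.2354

Minimum distance: 8.0623 (tie among 2 pairs: (-1, -19) and (-2, -11); (6, -12) and (-2, -11))

The minimum Euclidean distance is 8.0623. There is a tie: 2 pairs achieve this minimum — (-1, -19) and (-2, -11); (6, -12) and (-2, -11). Any of these is a valid closest pair. For 5 points, brute-force pairwise comparison is shown above. For large n, the divide-and-conquer algorithm (sort by x, recurse on halves, check the dividing strip) achieves O(n log n).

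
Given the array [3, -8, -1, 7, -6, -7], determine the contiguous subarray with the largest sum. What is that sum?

Using Kadane's algorithm on [3, -8, -1, 7, -6, -7]:

Scanning through the array:
Position 1 (value -8): max_ending_here = -5, max_so_far = 3
Position 2 (value -1): max_ending_here = -1, max_so_far = 3
Position 3 (value 7): max_ending_here = 7, max_so_far = 7
Position 4 (value -6): max_ending_here = 1, max_so_far = 7
Position 5 (value -7): max_ending_here = -6, max_so_far = 7

Maximum subarray: [7]
Maximum sum: 7

The maximum subarray is [7] with sum 7. This subarray runs from index 3 to index 3.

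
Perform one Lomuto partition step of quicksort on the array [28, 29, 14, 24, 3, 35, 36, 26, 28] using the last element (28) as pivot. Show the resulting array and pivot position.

Lomuto partition with pivot = 28:

Initial array: [28, 29, 14, 24, 3, 35, 36, 26, 28]

arr[0]=28 <= 28: swap with position 0, array becomes [28, 29, 14, 24, 3, 35, 36, 26, 28]
arr[1]=29 > 28: no swap
arr[2]=14 <= 28: swap with position 1, array becomes [28, 14, 29, 24, 3, 35, 36, 26, 28]
arr[3]=24 <= 28: swap with position 2, array becomes [28, 14, 24, 29, 3, 35, 36, 26, 28]
arr[4]=3 <= 28: swap with position 3, array becomes [28, 14, 24, 3, 29, 35, 36, 26, 28]
arr[5]=35 > 28: no swap
arr[6]=36 > 28: no swap
arr[7]=26 <= 28: swap with position 4, array becomes [28, 14, 24, 3, 26, 35, 36, 29, 28]

Place pivot at position 5: [28, 14, 24, 3, 26, 28, 36, 29, 35]
Pivot position: 5

After partitioning with pivot 28, the array becomes [28, 14, 24, 3, 26, 28, 36, 29, 35]. The pivot is placed at index 5. All elements to the left of the pivot are <= 28, and all elements to the right are > 28.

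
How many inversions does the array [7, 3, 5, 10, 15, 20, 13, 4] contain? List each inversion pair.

Finding inversions in [7, 3, 5, 10, 15, 20, 13, 4]:

(0, 1): arr[0]=7 > arr[1]=3
(0, 2): arr[0]=7 > arr[2]=5
(0, 7): arr[0]=7 > arr[7]=4
(2, 7): arr[2]=5 > arr[7]=4
(3, 7): arr[3]=10 > arr[7]=4
(4, 6): arr[4]=15 > arr[6]=13
(4, 7): arr[4]=15 > arr[7]=4
(5, 6): arr[5]=20 > arr[6]=13
(5, 7): arr[5]=20 > arr[7]=4
(6, 7): arr[6]=13 > arr[7]=4

Total inversions: 10

The array has 10 inversion(s): (0,1), (0,2), (0,7), (2,7), (3,7), (4,6), (4,7), (5,6), (5,7), (6,7). Each pair (i,j) satisfies i < j and arr[i] > arr[j].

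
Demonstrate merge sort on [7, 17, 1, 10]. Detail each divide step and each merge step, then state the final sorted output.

Merge sort trace:

Split: [7, 17, 1, 10] -> [7, 17] and [1, 10]
  Split: [7, 17] -> [7] and [17]
  Merge: [7] + [17] -> [7, 17]
  Split: [1, 10] -> [1] and [10]
  Merge: [1] + [10] -> [1, 10]
Merge: [7, 17] + [1, 10] -> [1, 7, 10, 17]

Final sorted array: [1, 7, 10, 17]

The merge sort proceeds by recursively splitting the array and merging sorted halves.
After all merges, the sorted array is [1, 7, 10, 17].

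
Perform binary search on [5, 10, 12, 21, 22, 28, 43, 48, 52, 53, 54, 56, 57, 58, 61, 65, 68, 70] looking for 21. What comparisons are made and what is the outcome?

Binary search for 21 in [5, 10, 12, 21, 22, 28, 43, 48, 52, 53, 54, 56, 57, 58, 61, 65, 68, 70]:

lo=0, hi=17, mid=8, arr[mid]=52 -> 52 > 21, search left half
lo=0, hi=7, mid=3, arr[mid]=21 -> Found target at index 3!

Binary search finds 21 at index 3 after 2 comparisons. The search repeatedly halves the search space by comparing with the middle element.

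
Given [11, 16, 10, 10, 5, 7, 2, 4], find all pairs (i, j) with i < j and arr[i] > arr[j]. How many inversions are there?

Finding inversions in [11, 16, 10, 10, 5, 7, 2, 4]:

(0, 2): arr[0]=11 > arr[2]=10
(0, 3): arr[0]=11 > arr[3]=10
(0, 4): arr[0]=11 > arr[4]=5
(0, 5): arr[0]=11 > arr[5]=7
(0, 6): arr[0]=11 > arr[6]=2
(0, 7): arr[0]=11 > arr[7]=4
(1, 2): arr[1]=16 > arr[2]=10
(1, 3): arr[1]=16 > arr[3]=10
(1, 4): arr[1]=16 > arr[4]=5
(1, 5): arr[1]=16 > arr[5]=7
(1, 6): arr[1]=16 > arr[6]=2
(1, 7): arr[1]=16 > arr[7]=4
(2, 4): arr[2]=10 > arr[4]=5
(2, 5): arr[2]=10 > arr[5]=7
(2, 6): arr[2]=10 > arr[6]=2
(2, 7): arr[2]=10 > arr[7]=4
(3, 4): arr[3]=10 > arr[4]=5
(3, 5): arr[3]=10 > arr[5]=7
(3, 6): arr[3]=10 > arr[6]=2
(3, 7): arr[3]=10 > arr[7]=4
(4, 6): arr[4]=5 > arr[6]=2
(4, 7): arr[4]=5 > arr[7]=4
(5, 6): arr[5]=7 > arr[6]=2
(5, 7): arr[5]=7 > arr[7]=4

Total inversions: 24

The array has 24 inversion(s): (0,2), (0,3), (0,4), (0,5), (0,6), (0,7), (1,2), (1,3), (1,4), (1,5), (1,6), (1,7), (2,4), (2,5), (2,6), (2,7), (3,4), (3,5), (3,6), (3,7), (4,6), (4,7), (5,6), (5,7). Each pair (i,j) satisfies i < j and arr[i] > arr[j].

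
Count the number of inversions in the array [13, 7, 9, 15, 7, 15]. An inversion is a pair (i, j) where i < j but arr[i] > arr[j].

Finding inversions in [13, 7, 9, 15, 7, 15]:

(0, 1): arr[0]=13 > arr[1]=7
(0, 2): arr[0]=13 > arr[2]=9
(0, 4): arr[0]=13 > arr[4]=7
(2, 4): arr[2]=9 > arr[4]=7
(3, 4): arr[3]=15 > arr[4]=7

Total inversions: 5

The array has 5 inversion(s): (0,1), (0,2), (0,4), (2,4), (3,4). Each pair (i,j) satisfies i < j and arr[i] > arr[j].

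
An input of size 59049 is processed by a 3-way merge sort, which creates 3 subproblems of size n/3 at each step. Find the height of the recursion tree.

For divide and conquer with division factor 3:

Problem sizes at each level:
Level 0: 59049
Level 1: 19683
Level 2: 6561
Level 3: 2187
Level 4: 729
Level 5: 243
Level 6: 81
Level 7: 27
Level 8: 9
Level 9: 3
Level 10: 1

The root is level 0 and the size-1 base case is level 10 (the tree spans levels 0 through 10, i.e. 11 levels counting the root), so the depth is the number of divisions: log_3(59049) = 10

The recursion tree depth is log_3(59049) = 10. At each level, the problem size is divided by 3, so it takes 10 divisions to reduce to a base case of size 1. The algorithm makes 3 recursive calls at each level.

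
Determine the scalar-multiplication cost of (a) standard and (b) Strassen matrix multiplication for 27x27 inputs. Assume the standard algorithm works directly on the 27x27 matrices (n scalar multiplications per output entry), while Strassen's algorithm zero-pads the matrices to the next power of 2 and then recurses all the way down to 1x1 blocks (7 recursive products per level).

Matrix multiplication for 27x27 matrices:

Strassen's algorithm requires power-of-2 dimensions. Pad 27x27 to 32x32 (next power of 2).

Standard algorithm: 27^3 = 19683 multiplications
Strassen's algorithm: 7^(log2(32)) = 7^5 = 16807 multiplications
Savings: 19683 - 16807 = 2876 multiplications

Standard: 19683 multiplications (27^3). Strassen: 16807 multiplications (7^5, after padding to 32x32). Strassen reduces 8 recursive multiplications to 7 at each level.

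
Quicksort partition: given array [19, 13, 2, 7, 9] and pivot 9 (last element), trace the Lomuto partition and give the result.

Lomuto partition with pivot = 9:

Initial array: [19, 13, 2, 7, 9]

arr[0]=19 > 9: no swap
arr[1]=13 > 9: no swap
arr[2]=2 <= 9: swap with position 0, array becomes [2, 13, 19, 7, 9]
arr[3]=7 <= 9: swap with position 1, array becomes [2, 7, 19, 13, 9]

Place pivot at position 2: [2, 7, 9, 13, 19]
Pivot position: 2

After partitioning with pivot 9, the array becomes [2, 7, 9, 13, 19]. The pivot is placed at index 2. All elements to the left of the pivot are <= 9, and all elements to the right are > 9.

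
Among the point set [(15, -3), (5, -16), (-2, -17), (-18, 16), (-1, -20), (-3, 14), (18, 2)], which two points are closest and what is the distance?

Computing all pairwise distances among 7 points:

d((15, -3), (5, -16)) = 16.4012
d((15, -3), (-2, -17)) = 22.0227
d((15, -3), (-18, 16)) = 38.0789
d((15, -3), (-1, -20)) = 23.3452
d((15, -3), (-3, 14)) = 24.7588
d((15, -3), (18, 2)) = 5.831
d((5, -16), (-2, -17)) = 7.0711
d((5, -16), (-18, 16)) = 39.4081
d((5, -16), (-1, -20)) = 7.2111
d((5, -16), (-3, 14)) = 31.0483
d((5, -16), (18, 2)) = 22.2036
d((-2, -17), (-18, 16)) = 36.6742
d((-2, -17), (-1, -20)) = 3.1623 <-- minimum
d((-2, -17), (-3, 14)) = 31.0161
d((-2, -17), (18, 2)) = 27.5862
d((-18, 16), (-1, -20)) = 39.8121
d((-18, 16), (-3, 14)) = 15.1327
d((-18, 16), (18, 2)) = 38.6264
d((-1, -20), (-3, 14)) = 34.0588
d((-1, -20), (18, 2)) = 29.0689
d((-3, 14), (18, 2)) = 24.1868

Closest pair: (-2, -17) and (-1, -20) with distance 3.1623

The closest pair is (-2, -17) and (-1, -20) with Euclidean distance 3.1623. For 7 points, brute-force pairwise comparison is shown above. For large n, the divide-and-conquer algorithm (sort by x, recurse on halves, check the dividing strip) achieves O(n log n).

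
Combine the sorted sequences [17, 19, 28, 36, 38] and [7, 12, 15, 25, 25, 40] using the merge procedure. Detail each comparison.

Merging process:

Compare 17 vs 7: take 7 from right. Merged: [7]
Compare 17 vs 12: take 12 from right. Merged: [7, 12]
Compare 17 vs 15: take 15 from right. Merged: [7, 12, 15]
Compare 17 vs 25: take 17 from left. Merged: [7, 12, 15, 17]
Compare 19 vs 25: take 19 from left. Merged: [7, 12, 15, 17, 19]
Compare 28 vs 25: take 25 from right. Merged: [7, 12, 15, 17, 19, 25]
Compare 28 vs 25: take 25 from right. Merged: [7, 12, 15, 17, 19, 25, 25]
Compare 28 vs 40: take 28 from left. Merged: [7, 12, 15, 17, 19, 25, 25, 28]
Compare 36 vs 40: take 36 from left. Merged: [7, 12, 15, 17, 19, 25, 25, 28, 36]
Compare 38 vs 40: take 38 from left. Merged: [7, 12, 15, 17, 19, 25, 25, 28, 36, 38]
Append remaining from right: [40]. Merged: [7, 12, 15, 17, 19, 25, 25, 28, 36, 38, 40]

Final merged array: [7, 12, 15, 17, 19, 25, 25, 28, 36, 38, 40]
Total comparisons: 10

The merged array is [7, 12, 15, 17, 19, 25, 25, 28, 36, 38, 40], requiring 10 comparisons. The merge step runs in O(n) time where n is the total number of elements.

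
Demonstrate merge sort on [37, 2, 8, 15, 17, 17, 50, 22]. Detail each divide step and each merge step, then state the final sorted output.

Merge sort trace:

Split: [37, 2, 8, 15, 17, 17, 50, 22] -> [37, 2, 8, 15] and [17, 17, 50, 22]
  Split: [37, 2, 8, 15] -> [37, 2] and [8, 15]
    Split: [37, 2] -> [37] and [2]
    Merge: [37] + [2] -> [2, 37]
    Split: [8, 15] -> [8] and [15]
    Merge: [8] + [15] -> [8, 15]
  Merge: [2, 37] + [8, 15] -> [2, 8, 15, 37]
  Split: [17, 17, 50, 22] -> [17, 17] and [50, 22]
    Split: [17, 17] -> [17] and [17]
    Merge: [17] + [17] -> [17, 17]
    Split: [50, 22] -> [50] and [22]
    Merge: [50] + [22] -> [22, 50]
  Merge: [17, 17] + [22, 50] -> [17, 17, 22, 50]
Merge: [2, 8, 15, 37] + [17, 17, 22, 50] -> [2, 8, 15, 17, 17, 22, 37, 50]

Final sorted array: [2, 8, 15, 17, 17, 22, 37, 50]

The merge sort proceeds by recursively splitting the array and merging sorted halves.
After all merges, the sorted array is [2, 8, 15, 17, 17, 22, 37, 50].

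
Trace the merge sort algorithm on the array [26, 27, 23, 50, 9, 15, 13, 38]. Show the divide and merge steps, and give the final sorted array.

Merge sort trace:

Split: [26, 27, 23, 50, 9, 15, 13, 38] -> [26, 27, 23, 50] and [9, 15, 13, 38]
  Split: [26, 27, 23, 50] -> [26, 27] and [23, 50]
    Split: [26, 27] -> [26] and [27]
    Merge: [26] + [27] -> [26, 27]
    Split: [23, 50] -> [23] and [50]
    Merge: [23] + [50] -> [23, 50]
  Merge: [26, 27] + [23, 50] -> [23, 26, 27, 50]
  Split: [9, 15, 13, 38] -> [9, 15] and [13, 38]
    Split: [9, 15] -> [9] and [15]
    Merge: [9] + [15] -> [9, 15]
    Split: [13, 38] -> [13] and [38]
    Merge: [13] + [38] -> [13, 38]
  Merge: [9, 15] + [13, 38] -> [9, 13, 15, 38]
Merge: [23, 26, 27, 50] + [9, 13, 15, 38] -> [9, 13, 15, 23, 26, 27, 38, 50]

Final sorted array: [9, 13, 15, 23, 26, 27, 38, 50]

The merge sort proceeds by recursively splitting the array and merging sorted halves.
After all merges, the sorted array is [9, 13, 15, 23, 26, 27, 38, 50].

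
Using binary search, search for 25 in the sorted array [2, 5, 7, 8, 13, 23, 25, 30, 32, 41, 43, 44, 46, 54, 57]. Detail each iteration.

Binary search for 25 in [2, 5, 7, 8, 13, 23, 25, 30, 32, 41, 43, 44, 46, 54, 57]:

lo=0, hi=14, mid=7, arr[mid]=30 -> 30 > 25, search left half
lo=0, hi=6, mid=3, arr[mid]=8 -> 8 < 25, search right half
lo=4, hi=6, mid=5, arr[mid]=23 -> 23 < 25, search right half
lo=6, hi=6, mid=6, arr[mid]=25 -> Found target at index 6!

Binary search finds 25 at index 6 after 4 comparisons. The search repeatedly halves the search space by comparing with the middle element.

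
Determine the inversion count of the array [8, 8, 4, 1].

Finding inversions in [8, 8, 4, 1]:

(0, 2): arr[0]=8 > arr[2]=4
(0, 3): arr[0]=8 > arr[3]=1
(1, 2): arr[1]=8 > arr[2]=4
(1, 3): arr[1]=8 > arr[3]=1
(2, 3): arr[2]=4 > arr[3]=1

Total inversions: 5

The array has 5 inversion(s): (0,2), (0,3), (1,2), (1,3), (2,3). Each pair (i,j) satisfies i < j and arr[i] > arr[j].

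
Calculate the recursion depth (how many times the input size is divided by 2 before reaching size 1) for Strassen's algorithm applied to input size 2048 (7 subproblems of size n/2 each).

For divide and conquer with division factor 2:

Problem sizes at each level:
Level 0: 2048
Level 1: 1024
Level 2: 512
Level 3: 256
Level 4: 128
Level 5: 64
Level 6: 32
Level 7: 16
Level 8: 8
Level 9: 4
Level 10: 2
Level 11: 1

The root is level 0 and the size-1 base case is level 11 (the tree spans levels 0 through 11, i.e. 12 levels counting the root), so the depth is the number of divisions: log_2(2048) = 11

The recursion tree depth is log_2(2048) = 11. At each level, the problem size is divided by 2, so it takes 11 divisions to reduce to a base case of size 1. The algorithm makes 7 recursive calls at each level.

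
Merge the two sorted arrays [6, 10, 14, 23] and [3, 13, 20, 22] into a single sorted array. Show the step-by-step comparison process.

Merging process:

Compare 6 vs 3: take 3 from right. Merged: [3]
Compare 6 vs 13: take 6 from left. Merged: [3, 6]
Compare 10 vs 13: take 10 from left. Merged: [3, 6, 10]
Compare 14 vs 13: take 13 from right. Merged: [3, 6, 10, 13]
Compare 14 vs 20: take 14 from left. Merged: [3, 6, 10, 13, 14]
Compare 23 vs 20: take 20 from right. Merged: [3, 6, 10, 13, 14, 20]
Compare 23 vs 22: take 22 from right. Merged: [3, 6, 10, 13, 14, 20, 22]
Append remaining from left: [23]. Merged: [3, 6, 10, 13, 14, 20, 22, 23]

Final merged array: [3, 6, 10, 13, 14, 20, 22, 23]
Total comparisons: 7

The merged array is [3, 6, 10, 13, 14, 20, 22, 23], requiring 7 comparisons. The merge step runs in O(n) time where n is the total number of elements.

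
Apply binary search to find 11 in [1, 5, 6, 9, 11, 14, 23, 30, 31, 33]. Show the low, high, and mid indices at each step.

Binary search for 11 in [1, 5, 6, 9, 11, 14, 23, 30, 31, 33]:

lo=0, hi=9, mid=4, arr[mid]=11 -> Found target at index 4!

Binary search finds 11 at index 4 after 1 comparisons. The search repeatedly halves the search space by comparing with the middle element.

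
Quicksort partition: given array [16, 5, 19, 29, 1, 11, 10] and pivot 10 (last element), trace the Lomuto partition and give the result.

Lomuto partition with pivot = 10:

Initial array: [16, 5, 19, 29, 1, 11, 10]

arr[0]=16 > 10: no swap
arr[1]=5 <= 10: swap with position 0, array becomes [5, 16, 19, 29, 1, 11, 10]
arr[2]=19 > 10: no swap
arr[3]=29 > 10: no swap
arr[4]=1 <= 10: swap with position 1, array becomes [5, 1, 19, 29, 16, 11, 10]
arr[5]=11 > 10: no swap

Place pivot at position 2: [5, 1, 10, 29, 16, 11, 19]
Pivot position: 2

After partitioning with pivot 10, the array becomes [5, 1, 10, 29, 16, 11, 19]. The pivot is placed at index 2. All elements to the left of the pivot are <= 10, and all elements to the right are > 10.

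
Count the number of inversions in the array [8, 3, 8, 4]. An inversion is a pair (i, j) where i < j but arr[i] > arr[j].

Finding inversions in [8, 3, 8, 4]:

(0, 1): arr[0]=8 > arr[1]=3
(0, 3): arr[0]=8 > arr[3]=4
(2, 3): arr[2]=8 > arr[3]=4

Total inversions: 3

The array has 3 inversion(s): (0,1), (0,3), (2,3). Each pair (i,j) satisfies i < j and arr[i] > arr[j].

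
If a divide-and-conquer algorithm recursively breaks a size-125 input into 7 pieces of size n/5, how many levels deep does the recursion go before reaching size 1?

For divide and conquer with division factor 5:

Problem sizes at each level:
Level 0: 125
Level 1: 25
Level 2: 5
Level 3: 1

The root is level 0 and the size-1 base case is level 3 (the tree spans levels 0 through 3, i.e. 4 levels counting the root), so the depth is the number of divisions: log_5(125) = 3

The recursion tree depth is log_5(125) = 3. At each level, the problem size is divided by 5, so it takes 3 divisions to reduce to a base case of size 1. The algorithm makes 7 recursive calls at each level.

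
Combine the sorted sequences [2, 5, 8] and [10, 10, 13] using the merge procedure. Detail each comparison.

Merging process:

Compare 2 vs 10: take 2 from left. Merged: [2]
Compare 5 vs 10: take 5 from left. Merged: [2, 5]
Compare 8 vs 10: take 8 from left. Merged: [2, 5, 8]
Append remaining from right: [10, 10, 13]. Merged: [2, 5, 8, 10, 10, 13]

Final merged array: [2, 5, 8, 10, 10, 13]
Total comparisons: 3

The merged array is [2, 5, 8, 10, 10, 13], requiring 3 comparisons. The merge step runs in O(n) time where n is the total number of elements.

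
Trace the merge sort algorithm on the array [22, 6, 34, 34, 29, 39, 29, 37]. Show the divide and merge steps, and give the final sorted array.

Merge sort trace:

Split: [22, 6, 34, 34, 29, 39, 29, 37] -> [22, 6, 34, 34] and [29, 39, 29, 37]
  Split: [22, 6, 34, 34] -> [22, 6] and [34, 34]
    Split: [22, 6] -> [22] and [6]
    Merge: [22] + [6] -> [6, 22]
    Split: [34, 34] -> [34] and [34]
    Merge: [34] + [34] -> [34, 34]
  Merge: [6, 22] + [34, 34] -> [6, 22, 34, 34]
  Split: [29, 39, 29, 37] -> [29, 39] and [29, 37]
    Split: [29, 39] -> [29] and [39]
    Merge: [29] + [39] -> [29, 39]
    Split: [29, 37] -> [29] and [37]
    Merge: [29] + [37] -> [29, 37]
  Merge: [29, 39] + [29, 37] -> [29, 29, 37, 39]
Merge: [6, 22, 34, 34] + [29, 29, 37, 39] -> [6, 22, 29, 29, 34, 34, 37, 39]

Final sorted array: [6, 22, 29, 29, 34, 34, 37, 39]

The merge sort proceeds by recursively splitting the array and merging sorted halves.
After all merges, the sorted array is [6, 22, 29, 29, 34, 34, 37, 39].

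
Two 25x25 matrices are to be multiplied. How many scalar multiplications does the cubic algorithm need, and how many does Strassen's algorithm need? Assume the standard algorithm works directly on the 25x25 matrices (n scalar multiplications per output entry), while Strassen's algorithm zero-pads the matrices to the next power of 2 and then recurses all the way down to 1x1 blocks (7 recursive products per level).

Matrix multiplication for 25x25 matrices:

Strassen's algorithm requires power-of-2 dimensions. Pad 25x25 to 32x32 (next power of 2).

Standard algorithm: 25^3 = 15625 multiplications
Strassen's algorithm: 7^(log2(32)) = 7^5 = 16807 multiplications
Difference: 15625 - 16807 = -1182 (Strassen uses MORE here due to padding overhead — for small or just-over-power-of-2 n, padding can outweigh the per-level savings)

Standard: 15625 multiplications (25^3). Strassen: 16807 multiplications (7^5, after padding to 32x32). Strassen reduces 8 recursive multiplications to 7 at each level.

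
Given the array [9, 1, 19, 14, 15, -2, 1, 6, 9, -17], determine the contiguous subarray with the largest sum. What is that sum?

Using Kadane's algorithm on [9, 1, 19, 14, 15, -2, 1, 6, 9, -17]:

Scanning through the array:
Position 1 (value 1): max_ending_here = 10, max_so_far = 10
Position 2 (value 19): max_ending_here = 29, max_so_far = 29
Position 3 (value 14): max_ending_here = 43, max_so_far = 43
Position 4 (value 15): max_ending_here = 58, max_so_far = 58
Position 5 (value -2): max_ending_here = 56, max_so_far = 58
Position 6 (value 1): max_ending_here = 57, max_so_far = 58
Position 7 (value 6): max_ending_here = 63, max_so_far = 63
Position 8 (value 9): max_ending_here = 72, max_so_far = 72
Position 9 (value -17): max_ending_here = 55, max_so_far = 72

Maximum subarray: [9, 1, 19, 14, 15, -2, 1, 6, 9]
Maximum sum: 72

The maximum subarray is [9, 1, 19, 14, 15, -2, 1, 6, 9] with sum 72. This subarray runs from index 0 to index 8.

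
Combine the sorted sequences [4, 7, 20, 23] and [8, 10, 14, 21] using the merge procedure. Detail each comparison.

Merging process:

Compare 4 vs 8: take 4 from left. Merged: [4]
Compare 7 vs 8: take 7 from left. Merged: [4, 7]
Compare 20 vs 8: take 8 from right. Merged: [4, 7, 8]
Compare 20 vs 10: take 10 from right. Merged: [4, 7, 8, 10]
Compare 20 vs 14: take 14 from right. Merged: [4, 7, 8, 10, 14]
Compare 20 vs 21: take 20 from left. Merged: [4, 7, 8, 10, 14, 20]
Compare 23 vs 21: take 21 from right. Merged: [4, 7, 8, 10, 14, 20, 21]
Append remaining from left: [23]. Merged: [4, 7, 8, 10, 14, 20, 21, 23]

Final merged array: [4, 7, 8, 10, 14, 20, 21, 23]
Total comparisons: 7

The merged array is [4, 7, 8, 10, 14, 20, 21, 23], requiring 7 comparisons. The merge step runs in O(n) time where n is the total number of elements.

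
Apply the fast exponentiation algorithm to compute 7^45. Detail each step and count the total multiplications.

Computing 7^45 by squaring (build up from 7^1; each line after the first costs one multiplication):

7^1 = 7
7^2 = (7^1)^2 = 7^2 = 49
7^4 = (7^2)^2 = 49^2 = 2401
7^5 = 7 * 7^4 = 7 * 2401 = 16807
7^10 = (7^5)^2 = 16807^2 = 282475249
7^11 = 7 * 7^10 = 7 * 282475249 = 1977326743
7^22 = (7^11)^2 = 1977326743^2 = 3909821048582988049
7^44 = (7^22)^2 = 3909821048582988049^2 = 15286700631942576193765185769276826401
7^45 = 7 * 7^44 = 7 * 15286700631942576193765185769276826401 = 107006904423598033356356300384937784807

Result: 107006904423598033356356300384937784807
Multiplications needed: 8 (8 lines after 7^1)

7^45 = 107006904423598033356356300384937784807. Using exponentiation by squaring, this requires 8 multiplications. The key idea: if the exponent is even, square the half-power; if odd, multiply by the base once.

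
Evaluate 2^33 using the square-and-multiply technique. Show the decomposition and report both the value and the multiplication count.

Computing 2^33 by squaring (build up from 2^1; each line after the first costs one multiplication):

2^1 = 2
2^2 = (2^1)^2 = 2^2 = 4
2^4 = (2^2)^2 = 4^2 = 16
2^8 = (2^4)^2 = 16^2 = 256
2^16 = (2^8)^2 = 256^2 = 65536
2^32 = (2^16)^2 = 65536^2 = 4294967296
2^33 = 2 * 2^32 = 2 * 4294967296 = 8589934592

Result: 8589934592
Multiplications needed: 6 (6 lines after 2^1)

2^33 = 8589934592. Using exponentiation by squaring, this requires 6 multiplications. The key idea: if the exponent is even, square the half-power; if odd, multiply by the base once.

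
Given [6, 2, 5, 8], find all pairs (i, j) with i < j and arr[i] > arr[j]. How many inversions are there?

Finding inversions in [6, 2, 5, 8]:

(0, 1): arr[0]=6 > arr[1]=2
(0, 2): arr[0]=6 > arr[2]=5

Total inversions: 2

The array has 2 inversion(s): (0,1), (0,2). Each pair (i,j) satisfies i < j and arr[i] > arr[j].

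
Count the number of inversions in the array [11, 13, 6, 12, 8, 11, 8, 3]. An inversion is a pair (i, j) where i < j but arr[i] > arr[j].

Finding inversions in [11, 13, 6, 12, 8, 11, 8, 3]:

(0, 2): arr[0]=11 > arr[2]=6
(0, 4): arr[0]=11 > arr[4]=8
(0, 6): arr[0]=11 > arr[6]=8
(0, 7): arr[0]=11 > arr[7]=3
(1, 2): arr[1]=13 > arr[2]=6
(1, 3): arr[1]=13 > arr[3]=12
(1, 4): arr[1]=13 > arr[4]=8
(1, 5): arr[1]=13 > arr[5]=11
(1, 6): arr[1]=13 > arr[6]=8
(1, 7): arr[1]=13 > arr[7]=3
(2, 7): arr[2]=6 > arr[7]=3
(3, 4): arr[3]=12 > arr[4]=8
(3, 5): arr[3]=12 > arr[5]=11
(3, 6): arr[3]=12 > arr[6]=8
(3, 7): arr[3]=12 > arr[7]=3
(4, 7): arr[4]=8 > arr[7]=3
(5, 6): arr[5]=11 > arr[6]=8
(5, 7): arr[5]=11 > arr[7]=3
(6, 7): arr[6]=8 > arr[7]=3

Total inversions: 19

The array has 19 inversion(s): (0,2), (0,4), (0,6), (0,7), (1,2), (1,3), (1,4), (1,5), (1,6), (1,7), (2,7), (3,4), (3,5), (3,6), (3,7), (4,7), (5,6), (5,7), (6,7). Each pair (i,j) satisfies i < j and arr[i] > arr[j].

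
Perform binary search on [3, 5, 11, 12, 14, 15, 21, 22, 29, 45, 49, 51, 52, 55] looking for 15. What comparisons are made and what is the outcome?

Binary search for 15 in [3, 5, 11, 12, 14, 15, 21, 22, 29, 45, 49, 51, 52, 55]:

lo=0, hi=13, mid=6, arr[mid]=21 -> 21 > 15, search left half
lo=0, hi=5, mid=2, arr[mid]=11 -> 11 < 15, search right half
lo=3, hi=5, mid=4, arr[mid]=14 -> 14 < 15, search right half
lo=5, hi=5, mid=5, arr[mid]=15 -> Found target at index 5!

Binary search finds 15 at index 5 after 4 comparisons. The search repeatedly halves the search space by comparing with the middle element.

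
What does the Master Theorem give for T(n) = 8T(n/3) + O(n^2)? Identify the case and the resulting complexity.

Master Theorem for T(n) = 8T(n/3) + O(n^2):

a = 8, b = 3, c = 2
log_b(a) = log_3(8) = 1.8928

Case 3: c = 2 > log_3(8) = 1.8928
T(n) = O(n^2) = O(n^2)

For T(n) = 8T(n/3) + O(n^2): log_3(8) = 1.8928. This is Case 3 of the Master Theorem (c > log_b(a), work dominated by root), giving O(n^2).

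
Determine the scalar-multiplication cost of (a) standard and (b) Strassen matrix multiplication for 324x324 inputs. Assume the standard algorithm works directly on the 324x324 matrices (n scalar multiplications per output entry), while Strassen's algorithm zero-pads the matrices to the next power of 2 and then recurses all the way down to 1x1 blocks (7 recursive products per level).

Matrix multiplication for 324x324 matrices:

Strassen's algorithm requires power-of-2 dimensions. Pad 324x324 to 512x512 (next power of 2).

Standard algorithm: 324^3 = 34012224 multiplications
Strassen's algorithm: 7^(log2(512)) = 7^9 = 40353607 multiplications
Difference: 34012224 - 40353607 = -6341383 (Strassen uses MORE here due to padding overhead — for small or just-over-power-of-2 n, padding can outweigh the per-level savings)

Standard: 34012224 multiplications (324^3). Strassen: 40353607 multiplications (7^9, after padding to 512x512). Strassen reduces 8 recursive multiplications to 7 at each level.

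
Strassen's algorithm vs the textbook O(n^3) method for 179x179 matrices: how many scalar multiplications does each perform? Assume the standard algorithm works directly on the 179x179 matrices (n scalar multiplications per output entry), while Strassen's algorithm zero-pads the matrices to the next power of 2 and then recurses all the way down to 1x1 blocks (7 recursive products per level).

Matrix multiplication for 179x179 matrices:

Strassen's algorithm requires power-of-2 dimensions. Pad 179x179 to 256x256 (next power of 2).

Standard algorithm: 179^3 = 5735339 multiplications
Strassen's algorithm: 7^(log2(256)) = 7^8 = 5764801 multiplications
Difference: 5735339 - 5764801 = -29462 (Strassen uses MORE here due to padding overhead — for small or just-over-power-of-2 n, padding can outweigh the per-level savings)

Standard: 5735339 multiplications (179^3). Strassen: 5764801 multiplications (7^8, after padding to 256x256). Strassen reduces 8 recursive multiplications to 7 at each level.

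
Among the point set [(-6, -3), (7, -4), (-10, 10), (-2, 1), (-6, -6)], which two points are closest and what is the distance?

Computing all pairwise distances among 5 points:

d((-6, -3), (7, -4)) = 13.0384
d((-6, -3), (-10, 10)) = 13.6015
d((-6, -3), (-2, 1)) = 5.6569
d((-6, -3), (-6, -6)) = 3.0 <-- minimum
d((7, -4), (-10, 10)) = 22.0227
d((7, -4), (-2, 1)) = 10.2956
d((7, -4), (-6, -6)) = 13.1529
d((-10, 10), (-2, 1)) = 12.0416
d((-10, 10), (-6, -6)) = 16.4924
d((-2, 1), (-6, -6)) = 8.0623

Closest pair: (-6, -3) and (-6, -6) with distance 3.0

The closest pair is (-6, -3) and (-6, -6) with Euclidean distance 3.0. For 5 points, brute-force pairwise comparison is shown above. For large n, the divide-and-conquer algorithm (sort by x, recurse on halves, check the dividing strip) achieves O(n log n).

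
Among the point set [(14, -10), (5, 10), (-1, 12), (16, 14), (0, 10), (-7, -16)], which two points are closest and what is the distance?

Computing all pairwise distances among 6 points:

d((14, -10), (5, 10)) = 21.9317
d((14, -10), (-1, 12)) = 26.6271
d((14, -10), (16, 14)) = 24.0832
d((14, -10), (0, 10)) = 24.4131
d((14, -10), (-7, -16)) = 21.8403
d((5, 10), (-1, 12)) = 6.3246
d((5, 10), (16, 14)) = 11.7047
d((5, 10), (0, 10)) = 5.0
d((5, 10), (-7, -16)) = 28.6356
d((-1, 12), (16, 14)) = 17.1172
d((-1, 12), (0, 10)) = 2.2361 <-- minimum
d((-1, 12), (-7, -16)) = 28.6356
d((16, 14), (0, 10)) = 16.4924
d((16, 14), (-7, -16)) = 37.8021
d((0, 10), (-7, -16)) = 26.9258

Closest pair: (-1, 12) and (0, 10) with distance 2.2361

The closest pair is (-1, 12) and (0, 10) with Euclidean distance 2.2361. For 6 points, brute-force pairwise comparison is shown above. For large n, the divide-and-conquer algorithm (sort by x, recurse on halves, check the dividing strip) achieves O(n log n).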